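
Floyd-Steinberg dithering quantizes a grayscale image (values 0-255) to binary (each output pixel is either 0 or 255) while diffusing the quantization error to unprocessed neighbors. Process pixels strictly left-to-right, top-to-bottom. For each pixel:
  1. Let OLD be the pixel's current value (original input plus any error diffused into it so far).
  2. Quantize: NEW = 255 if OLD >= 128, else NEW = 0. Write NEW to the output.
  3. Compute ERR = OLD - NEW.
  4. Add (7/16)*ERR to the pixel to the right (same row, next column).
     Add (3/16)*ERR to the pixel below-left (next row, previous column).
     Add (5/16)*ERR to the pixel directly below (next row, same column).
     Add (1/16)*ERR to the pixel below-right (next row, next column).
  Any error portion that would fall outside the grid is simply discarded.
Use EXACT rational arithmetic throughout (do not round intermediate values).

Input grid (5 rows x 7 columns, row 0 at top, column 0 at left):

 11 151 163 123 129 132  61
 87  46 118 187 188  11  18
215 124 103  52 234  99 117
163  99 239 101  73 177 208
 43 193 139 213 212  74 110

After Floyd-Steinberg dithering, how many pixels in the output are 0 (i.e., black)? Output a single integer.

Answer: 18

Derivation:
(0,0): OLD=11 → NEW=0, ERR=11
(0,1): OLD=2493/16 → NEW=255, ERR=-1587/16
(0,2): OLD=30619/256 → NEW=0, ERR=30619/256
(0,3): OLD=718141/4096 → NEW=255, ERR=-326339/4096
(0,4): OLD=6169771/65536 → NEW=0, ERR=6169771/65536
(0,5): OLD=181600429/1048576 → NEW=255, ERR=-85786451/1048576
(0,6): OLD=422905019/16777216 → NEW=0, ERR=422905019/16777216
(1,0): OLD=18391/256 → NEW=0, ERR=18391/256
(1,1): OLD=142433/2048 → NEW=0, ERR=142433/2048
(1,2): OLD=10791541/65536 → NEW=255, ERR=-5920139/65536
(1,3): OLD=38720849/262144 → NEW=255, ERR=-28125871/262144
(1,4): OLD=2519271763/16777216 → NEW=255, ERR=-1758918317/16777216
(1,5): OLD=-6687188925/134217728 → NEW=0, ERR=-6687188925/134217728
(1,6): OLD=-2220081779/2147483648 → NEW=0, ERR=-2220081779/2147483648
(2,0): OLD=8208059/32768 → NEW=255, ERR=-147781/32768
(2,1): OLD=137691449/1048576 → NEW=255, ERR=-129695431/1048576
(2,2): OLD=81989355/16777216 → NEW=0, ERR=81989355/16777216
(2,3): OLD=-630010029/134217728 → NEW=0, ERR=-630010029/134217728
(2,4): OLD=196641179011/1073741824 → NEW=255, ERR=-77162986109/1073741824
(2,5): OLD=1554555388993/34359738368 → NEW=0, ERR=1554555388993/34359738368
(2,6): OLD=73313791040727/549755813888 → NEW=255, ERR=-66873941500713/549755813888
(3,0): OLD=2321954955/16777216 → NEW=255, ERR=-1956235125/16777216
(3,1): OLD=1338066991/134217728 → NEW=0, ERR=1338066991/134217728
(3,2): OLD=253701794877/1073741824 → NEW=255, ERR=-20102370243/1073741824
(3,3): OLD=335752038779/4294967296 → NEW=0, ERR=335752038779/4294967296
(3,4): OLD=51090594407563/549755813888 → NEW=0, ERR=51090594407563/549755813888
(3,5): OLD=899388891756625/4398046511104 → NEW=255, ERR=-222112968574895/4398046511104
(3,6): OLD=10605933438692431/70368744177664 → NEW=255, ERR=-7338096326611889/70368744177664
(4,0): OLD=18106592837/2147483648 → NEW=0, ERR=18106592837/2147483648
(4,1): OLD=6494208696705/34359738368 → NEW=255, ERR=-2267524587135/34359738368
(4,2): OLD=65727600861999/549755813888 → NEW=0, ERR=65727600861999/549755813888
(4,3): OLD=1345760847120565/4398046511104 → NEW=255, ERR=224258986789045/4398046511104
(4,4): OLD=9104540815737807/35184372088832 → NEW=255, ERR=132525933085647/35184372088832
(4,5): OLD=51928225787894031/1125899906842624 → NEW=0, ERR=51928225787894031/1125899906842624
(4,6): OLD=1701172790474152217/18014398509481984 → NEW=0, ERR=1701172790474152217/18014398509481984
Output grid:
  Row 0: .#.#.#.  (4 black, running=4)
  Row 1: ..###..  (4 black, running=8)
  Row 2: ##..#.#  (3 black, running=11)
  Row 3: #.#..##  (3 black, running=14)
  Row 4: .#.##..  (4 black, running=18)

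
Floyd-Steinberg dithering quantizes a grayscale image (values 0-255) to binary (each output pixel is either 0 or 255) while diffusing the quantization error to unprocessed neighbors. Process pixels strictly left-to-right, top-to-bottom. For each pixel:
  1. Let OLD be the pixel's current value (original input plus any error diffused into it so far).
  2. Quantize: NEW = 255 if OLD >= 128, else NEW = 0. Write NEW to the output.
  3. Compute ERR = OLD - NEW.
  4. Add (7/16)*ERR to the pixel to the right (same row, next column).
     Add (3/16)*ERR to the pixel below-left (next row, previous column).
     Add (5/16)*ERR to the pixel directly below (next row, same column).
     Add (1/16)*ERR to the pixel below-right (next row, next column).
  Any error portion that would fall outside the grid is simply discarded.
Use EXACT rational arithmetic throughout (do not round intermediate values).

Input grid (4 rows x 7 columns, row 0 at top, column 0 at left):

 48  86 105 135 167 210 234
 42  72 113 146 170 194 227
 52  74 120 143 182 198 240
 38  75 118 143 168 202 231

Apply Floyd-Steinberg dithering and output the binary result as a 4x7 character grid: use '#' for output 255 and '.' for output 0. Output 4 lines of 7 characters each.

Answer: ..#.###
..#.###
.#.#.##
..#.###

Derivation:
(0,0): OLD=48 → NEW=0, ERR=48
(0,1): OLD=107 → NEW=0, ERR=107
(0,2): OLD=2429/16 → NEW=255, ERR=-1651/16
(0,3): OLD=23003/256 → NEW=0, ERR=23003/256
(0,4): OLD=845053/4096 → NEW=255, ERR=-199427/4096
(0,5): OLD=12366571/65536 → NEW=255, ERR=-4345109/65536
(0,6): OLD=214951021/1048576 → NEW=255, ERR=-52435859/1048576
(1,0): OLD=1233/16 → NEW=0, ERR=1233/16
(1,1): OLD=15719/128 → NEW=0, ERR=15719/128
(1,2): OLD=647235/4096 → NEW=255, ERR=-397245/4096
(1,3): OLD=1901711/16384 → NEW=0, ERR=1901711/16384
(1,4): OLD=208405109/1048576 → NEW=255, ERR=-58981771/1048576
(1,5): OLD=1142968949/8388608 → NEW=255, ERR=-996126091/8388608
(1,6): OLD=20840933307/134217728 → NEW=255, ERR=-13384587333/134217728
(2,0): OLD=202973/2048 → NEW=0, ERR=202973/2048
(2,1): OLD=9330239/65536 → NEW=255, ERR=-7381441/65536
(2,2): OLD=73248093/1048576 → NEW=0, ERR=73248093/1048576
(2,3): OLD=1620893013/8388608 → NEW=255, ERR=-518202027/8388608
(2,4): OLD=8213119613/67108864 → NEW=0, ERR=8213119613/67108864
(2,5): OLD=412791920919/2147483648 → NEW=255, ERR=-134816409321/2147483648
(2,6): OLD=5976847077137/34359738368 → NEW=255, ERR=-2784886206703/34359738368
(3,0): OLD=50177245/1048576 → NEW=0, ERR=50177245/1048576
(3,1): OLD=671341545/8388608 → NEW=0, ERR=671341545/8388608
(3,2): OLD=10483787955/67108864 → NEW=255, ERR=-6628972365/67108864
(3,3): OLD=28935357497/268435456 → NEW=0, ERR=28935357497/268435456
(3,4): OLD=8169806256861/34359738368 → NEW=255, ERR=-591927026979/34359738368
(3,5): OLD=45986165546295/274877906944 → NEW=255, ERR=-24107700724425/274877906944
(3,6): OLD=718542890332841/4398046511104 → NEW=255, ERR=-402958969998679/4398046511104
Row 0: ..#.###
Row 1: ..#.###
Row 2: .#.#.##
Row 3: ..#.###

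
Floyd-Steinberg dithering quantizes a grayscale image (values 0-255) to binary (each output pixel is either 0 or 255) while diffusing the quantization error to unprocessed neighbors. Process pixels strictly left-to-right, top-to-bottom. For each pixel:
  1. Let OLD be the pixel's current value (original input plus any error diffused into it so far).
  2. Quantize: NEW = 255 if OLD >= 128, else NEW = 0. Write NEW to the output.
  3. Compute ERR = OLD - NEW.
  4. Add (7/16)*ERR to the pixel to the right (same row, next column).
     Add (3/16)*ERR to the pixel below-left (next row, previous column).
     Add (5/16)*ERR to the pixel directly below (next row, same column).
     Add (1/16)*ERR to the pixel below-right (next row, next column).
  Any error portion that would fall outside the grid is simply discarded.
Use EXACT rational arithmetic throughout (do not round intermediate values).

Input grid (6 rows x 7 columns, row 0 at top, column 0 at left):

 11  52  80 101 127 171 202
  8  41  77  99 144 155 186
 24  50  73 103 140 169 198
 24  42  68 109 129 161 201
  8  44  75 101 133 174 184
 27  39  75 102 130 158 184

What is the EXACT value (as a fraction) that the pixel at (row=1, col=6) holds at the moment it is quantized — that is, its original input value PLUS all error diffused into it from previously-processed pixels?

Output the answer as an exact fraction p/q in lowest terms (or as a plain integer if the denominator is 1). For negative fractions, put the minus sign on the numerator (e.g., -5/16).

Answer: 429553805389/2147483648

Derivation:
(0,0): OLD=11 → NEW=0, ERR=11
(0,1): OLD=909/16 → NEW=0, ERR=909/16
(0,2): OLD=26843/256 → NEW=0, ERR=26843/256
(0,3): OLD=601597/4096 → NEW=255, ERR=-442883/4096
(0,4): OLD=5222891/65536 → NEW=0, ERR=5222891/65536
(0,5): OLD=215866733/1048576 → NEW=255, ERR=-51520147/1048576
(0,6): OLD=3028356603/16777216 → NEW=255, ERR=-1249833477/16777216
(1,0): OLD=5655/256 → NEW=0, ERR=5655/256
(1,1): OLD=181793/2048 → NEW=0, ERR=181793/2048
(1,2): OLD=8642869/65536 → NEW=255, ERR=-8068811/65536
(1,3): OLD=8609297/262144 → NEW=0, ERR=8609297/262144
(1,4): OLD=2806872211/16777216 → NEW=255, ERR=-1471317869/16777216
(1,5): OLD=12387109251/134217728 → NEW=0, ERR=12387109251/134217728
(1,6): OLD=429553805389/2147483648 → NEW=255, ERR=-118054524851/2147483648
Target (1,6): original=186, with diffused error = 429553805389/2147483648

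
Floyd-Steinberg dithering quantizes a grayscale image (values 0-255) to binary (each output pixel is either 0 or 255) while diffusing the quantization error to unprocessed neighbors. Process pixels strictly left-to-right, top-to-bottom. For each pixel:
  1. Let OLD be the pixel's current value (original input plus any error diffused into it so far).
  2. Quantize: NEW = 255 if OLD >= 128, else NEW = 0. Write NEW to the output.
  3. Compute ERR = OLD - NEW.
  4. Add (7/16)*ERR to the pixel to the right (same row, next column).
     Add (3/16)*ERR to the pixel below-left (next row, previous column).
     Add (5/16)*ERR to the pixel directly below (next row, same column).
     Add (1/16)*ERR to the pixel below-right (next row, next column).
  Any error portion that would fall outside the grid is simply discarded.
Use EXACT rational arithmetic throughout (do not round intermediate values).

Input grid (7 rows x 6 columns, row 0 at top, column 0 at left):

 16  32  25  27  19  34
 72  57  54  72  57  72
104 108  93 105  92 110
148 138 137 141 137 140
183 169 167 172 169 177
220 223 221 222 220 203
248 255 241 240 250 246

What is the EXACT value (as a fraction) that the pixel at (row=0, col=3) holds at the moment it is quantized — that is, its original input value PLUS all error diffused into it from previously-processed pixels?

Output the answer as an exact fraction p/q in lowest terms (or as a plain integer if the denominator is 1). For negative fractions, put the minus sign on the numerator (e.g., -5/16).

Answer: 11623/256

Derivation:
(0,0): OLD=16 → NEW=0, ERR=16
(0,1): OLD=39 → NEW=0, ERR=39
(0,2): OLD=673/16 → NEW=0, ERR=673/16
(0,3): OLD=11623/256 → NEW=0, ERR=11623/256
Target (0,3): original=27, with diffused error = 11623/256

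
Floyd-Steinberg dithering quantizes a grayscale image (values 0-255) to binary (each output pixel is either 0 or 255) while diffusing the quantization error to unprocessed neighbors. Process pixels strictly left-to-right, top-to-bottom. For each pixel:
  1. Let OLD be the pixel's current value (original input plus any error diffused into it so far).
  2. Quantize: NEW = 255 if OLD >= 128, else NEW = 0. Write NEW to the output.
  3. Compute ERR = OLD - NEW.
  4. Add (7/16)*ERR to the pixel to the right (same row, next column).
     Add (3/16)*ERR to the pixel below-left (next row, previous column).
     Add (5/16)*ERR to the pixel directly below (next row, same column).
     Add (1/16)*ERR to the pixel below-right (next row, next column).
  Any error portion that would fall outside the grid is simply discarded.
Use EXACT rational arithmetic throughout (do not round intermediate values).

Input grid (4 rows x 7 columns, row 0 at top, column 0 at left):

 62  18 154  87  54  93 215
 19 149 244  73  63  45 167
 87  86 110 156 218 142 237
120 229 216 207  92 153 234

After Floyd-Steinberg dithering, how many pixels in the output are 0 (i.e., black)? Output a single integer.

(0,0): OLD=62 → NEW=0, ERR=62
(0,1): OLD=361/8 → NEW=0, ERR=361/8
(0,2): OLD=22239/128 → NEW=255, ERR=-10401/128
(0,3): OLD=105369/2048 → NEW=0, ERR=105369/2048
(0,4): OLD=2507055/32768 → NEW=0, ERR=2507055/32768
(0,5): OLD=66308169/524288 → NEW=0, ERR=66308169/524288
(0,6): OLD=2267707903/8388608 → NEW=255, ERR=128612863/8388608
(1,0): OLD=5995/128 → NEW=0, ERR=5995/128
(1,1): OLD=176365/1024 → NEW=255, ERR=-84755/1024
(1,2): OLD=6385265/32768 → NEW=255, ERR=-1970575/32768
(1,3): OLD=9441757/131072 → NEW=0, ERR=9441757/131072
(1,4): OLD=1219314871/8388608 → NEW=255, ERR=-919780169/8388608
(1,5): OLD=2966817383/67108864 → NEW=0, ERR=2966817383/67108864
(1,6): OLD=213714566441/1073741824 → NEW=255, ERR=-60089598679/1073741824
(2,0): OLD=1410943/16384 → NEW=0, ERR=1410943/16384
(2,1): OLD=46904165/524288 → NEW=0, ERR=46904165/524288
(2,2): OLD=1163336559/8388608 → NEW=255, ERR=-975758481/8388608
(2,3): OLD=6932605367/67108864 → NEW=0, ERR=6932605367/67108864
(2,4): OLD=129773690087/536870912 → NEW=255, ERR=-7128392473/536870912
(2,5): OLD=2279088662477/17179869184 → NEW=255, ERR=-2101777979443/17179869184
(2,6): OLD=46385955445355/274877906944 → NEW=255, ERR=-23707910825365/274877906944
(3,0): OLD=1373096335/8388608 → NEW=255, ERR=-765998705/8388608
(3,1): OLD=13460664675/67108864 → NEW=255, ERR=-3652095645/67108864
(3,2): OLD=97067387225/536870912 → NEW=255, ERR=-39834695335/536870912
(3,3): OLD=423186021919/2147483648 → NEW=255, ERR=-124422308321/2147483648
(3,4): OLD=12649988412815/274877906944 → NEW=0, ERR=12649988412815/274877906944
(3,5): OLD=259267663655453/2199023255552 → NEW=0, ERR=259267663655453/2199023255552
(3,6): OLD=8830672699991555/35184372088832 → NEW=255, ERR=-141342182660605/35184372088832
Output grid:
  Row 0: ..#...#  (5 black, running=5)
  Row 1: .##.#.#  (3 black, running=8)
  Row 2: ..#.###  (3 black, running=11)
  Row 3: ####..#  (2 black, running=13)

Answer: 13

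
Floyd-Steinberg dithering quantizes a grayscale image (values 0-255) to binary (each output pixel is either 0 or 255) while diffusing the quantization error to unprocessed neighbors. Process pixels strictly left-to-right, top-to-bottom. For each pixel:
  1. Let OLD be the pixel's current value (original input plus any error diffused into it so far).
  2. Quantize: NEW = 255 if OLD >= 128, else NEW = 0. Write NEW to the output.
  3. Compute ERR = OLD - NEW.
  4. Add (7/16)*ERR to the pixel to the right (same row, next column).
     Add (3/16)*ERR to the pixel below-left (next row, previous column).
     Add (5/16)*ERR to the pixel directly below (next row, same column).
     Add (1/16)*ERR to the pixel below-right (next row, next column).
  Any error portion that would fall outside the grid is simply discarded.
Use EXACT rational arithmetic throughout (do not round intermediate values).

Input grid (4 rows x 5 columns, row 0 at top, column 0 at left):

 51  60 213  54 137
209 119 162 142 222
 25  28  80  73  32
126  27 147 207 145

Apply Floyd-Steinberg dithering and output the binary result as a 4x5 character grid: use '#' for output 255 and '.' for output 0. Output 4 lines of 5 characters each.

Answer: ..#.#
##.##
.....
#.###

Derivation:
(0,0): OLD=51 → NEW=0, ERR=51
(0,1): OLD=1317/16 → NEW=0, ERR=1317/16
(0,2): OLD=63747/256 → NEW=255, ERR=-1533/256
(0,3): OLD=210453/4096 → NEW=0, ERR=210453/4096
(0,4): OLD=10451603/65536 → NEW=255, ERR=-6260077/65536
(1,0): OLD=61535/256 → NEW=255, ERR=-3745/256
(1,1): OLD=287513/2048 → NEW=255, ERR=-234727/2048
(1,2): OLD=8176525/65536 → NEW=0, ERR=8176525/65536
(1,3): OLD=50949257/262144 → NEW=255, ERR=-15897463/262144
(1,4): OLD=708120699/4194304 → NEW=255, ERR=-361426821/4194304
(2,0): OLD=-34781/32768 → NEW=0, ERR=-34781/32768
(2,1): OLD=14887729/1048576 → NEW=0, ERR=14887729/1048576
(2,2): OLD=1789563603/16777216 → NEW=0, ERR=1789563603/16777216
(2,3): OLD=24791613897/268435456 → NEW=0, ERR=24791613897/268435456
(2,4): OLD=179044665919/4294967296 → NEW=0, ERR=179044665919/4294967296
(3,0): OLD=2153027443/16777216 → NEW=255, ERR=-2125162637/16777216
(3,1): OLD=-543239945/134217728 → NEW=0, ERR=-543239945/134217728
(3,2): OLD=845106021837/4294967296 → NEW=255, ERR=-250110638643/4294967296
(3,3): OLD=1931593575717/8589934592 → NEW=255, ERR=-258839745243/8589934592
(3,4): OLD=20700548340633/137438953472 → NEW=255, ERR=-14346384794727/137438953472
Row 0: ..#.#
Row 1: ##.##
Row 2: .....
Row 3: #.###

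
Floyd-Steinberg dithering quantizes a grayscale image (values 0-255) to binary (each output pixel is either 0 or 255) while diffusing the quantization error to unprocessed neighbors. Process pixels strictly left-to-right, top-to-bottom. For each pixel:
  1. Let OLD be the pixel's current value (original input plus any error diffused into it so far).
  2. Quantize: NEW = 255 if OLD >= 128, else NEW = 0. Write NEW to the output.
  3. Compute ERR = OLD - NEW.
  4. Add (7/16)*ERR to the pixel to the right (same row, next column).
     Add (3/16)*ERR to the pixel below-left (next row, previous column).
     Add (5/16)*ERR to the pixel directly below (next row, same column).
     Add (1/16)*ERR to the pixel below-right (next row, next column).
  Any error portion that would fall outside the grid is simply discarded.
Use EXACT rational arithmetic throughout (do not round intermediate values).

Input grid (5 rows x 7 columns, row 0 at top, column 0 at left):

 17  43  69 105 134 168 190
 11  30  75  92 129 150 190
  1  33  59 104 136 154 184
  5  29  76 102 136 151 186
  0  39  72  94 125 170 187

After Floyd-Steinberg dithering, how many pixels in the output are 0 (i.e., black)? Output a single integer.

Answer: 22

Derivation:
(0,0): OLD=17 → NEW=0, ERR=17
(0,1): OLD=807/16 → NEW=0, ERR=807/16
(0,2): OLD=23313/256 → NEW=0, ERR=23313/256
(0,3): OLD=593271/4096 → NEW=255, ERR=-451209/4096
(0,4): OLD=5623361/65536 → NEW=0, ERR=5623361/65536
(0,5): OLD=215524295/1048576 → NEW=255, ERR=-51862585/1048576
(0,6): OLD=2824632945/16777216 → NEW=255, ERR=-1453557135/16777216
(1,0): OLD=6597/256 → NEW=0, ERR=6597/256
(1,1): OLD=153955/2048 → NEW=0, ERR=153955/2048
(1,2): OLD=7788575/65536 → NEW=0, ERR=7788575/65536
(1,3): OLD=34432627/262144 → NEW=255, ERR=-32414093/262144
(1,4): OLD=1435437881/16777216 → NEW=0, ERR=1435437881/16777216
(1,5): OLD=21621642889/134217728 → NEW=255, ERR=-12603877751/134217728
(1,6): OLD=255014052583/2147483648 → NEW=0, ERR=255014052583/2147483648
(2,0): OLD=758513/32768 → NEW=0, ERR=758513/32768
(2,1): OLD=94909547/1048576 → NEW=0, ERR=94909547/1048576
(2,2): OLD=1967164417/16777216 → NEW=0, ERR=1967164417/16777216
(2,3): OLD=18807558713/134217728 → NEW=255, ERR=-15417961927/134217728
(2,4): OLD=93570954505/1073741824 → NEW=0, ERR=93570954505/1073741824
(2,5): OLD=6541861058179/34359738368 → NEW=255, ERR=-2219872225661/34359738368
(2,6): OLD=102790495678149/549755813888 → NEW=255, ERR=-37397236863291/549755813888
(3,0): OLD=489976801/16777216 → NEW=0, ERR=489976801/16777216
(3,1): OLD=12548540749/134217728 → NEW=0, ERR=12548540749/134217728
(3,2): OLD=147814827703/1073741824 → NEW=255, ERR=-125989337417/1073741824
(3,3): OLD=165078550993/4294967296 → NEW=0, ERR=165078550993/4294967296
(3,4): OLD=88375927334881/549755813888 → NEW=255, ERR=-51811805206559/549755813888
(3,5): OLD=361827124985651/4398046511104 → NEW=0, ERR=361827124985651/4398046511104
(3,6): OLD=13841343172528813/70368744177664 → NEW=255, ERR=-4102686592775507/70368744177664
(4,0): OLD=57244694287/2147483648 → NEW=0, ERR=57244694287/2147483648
(4,1): OLD=2051406922307/34359738368 → NEW=0, ERR=2051406922307/34359738368
(4,2): OLD=40958284724941/549755813888 → NEW=0, ERR=40958284724941/549755813888
(4,3): OLD=499624526710239/4398046511104 → NEW=0, ERR=499624526710239/4398046511104
(4,4): OLD=5737757156045549/35184372088832 → NEW=255, ERR=-3234257726606611/35184372088832
(4,5): OLD=156129575144839533/1125899906842624 → NEW=255, ERR=-130974901100029587/1125899906842624
(4,6): OLD=2216281030147209995/18014398509481984 → NEW=0, ERR=2216281030147209995/18014398509481984
Output grid:
  Row 0: ...#.##  (4 black, running=4)
  Row 1: ...#.#.  (5 black, running=9)
  Row 2: ...#.##  (4 black, running=13)
  Row 3: ..#.#.#  (4 black, running=17)
  Row 4: ....##.  (5 black, running=22)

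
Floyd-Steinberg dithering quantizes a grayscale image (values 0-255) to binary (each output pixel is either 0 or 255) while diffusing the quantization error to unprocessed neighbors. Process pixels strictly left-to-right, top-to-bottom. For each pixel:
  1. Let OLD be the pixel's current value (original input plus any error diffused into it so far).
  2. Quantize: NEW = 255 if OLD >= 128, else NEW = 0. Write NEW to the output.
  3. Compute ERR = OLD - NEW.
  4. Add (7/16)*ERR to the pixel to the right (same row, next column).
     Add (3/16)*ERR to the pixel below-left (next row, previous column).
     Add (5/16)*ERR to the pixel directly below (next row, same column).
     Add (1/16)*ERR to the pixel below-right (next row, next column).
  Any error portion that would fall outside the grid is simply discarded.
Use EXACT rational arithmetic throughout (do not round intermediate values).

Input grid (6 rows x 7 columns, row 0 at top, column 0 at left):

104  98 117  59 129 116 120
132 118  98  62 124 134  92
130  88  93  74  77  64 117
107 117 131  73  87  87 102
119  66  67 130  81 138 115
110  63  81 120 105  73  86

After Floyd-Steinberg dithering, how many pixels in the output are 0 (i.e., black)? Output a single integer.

(0,0): OLD=104 → NEW=0, ERR=104
(0,1): OLD=287/2 → NEW=255, ERR=-223/2
(0,2): OLD=2183/32 → NEW=0, ERR=2183/32
(0,3): OLD=45489/512 → NEW=0, ERR=45489/512
(0,4): OLD=1375191/8192 → NEW=255, ERR=-713769/8192
(0,5): OLD=10207969/131072 → NEW=0, ERR=10207969/131072
(0,6): OLD=323114023/2097152 → NEW=255, ERR=-211659737/2097152
(1,0): OLD=4595/32 → NEW=255, ERR=-3565/32
(1,1): OLD=13749/256 → NEW=0, ERR=13749/256
(1,2): OLD=1249321/8192 → NEW=255, ERR=-839639/8192
(1,3): OLD=1076413/32768 → NEW=0, ERR=1076413/32768
(1,4): OLD=275353983/2097152 → NEW=255, ERR=-259419777/2097152
(1,5): OLD=1339644447/16777216 → NEW=0, ERR=1339644447/16777216
(1,6): OLD=26913803633/268435456 → NEW=0, ERR=26913803633/268435456
(2,0): OLD=431127/4096 → NEW=0, ERR=431127/4096
(2,1): OLD=16338397/131072 → NEW=0, ERR=16338397/131072
(2,2): OLD=262189239/2097152 → NEW=0, ERR=262189239/2097152
(2,3): OLD=1834798943/16777216 → NEW=0, ERR=1834798943/16777216
(2,4): OLD=13853194215/134217728 → NEW=0, ERR=13853194215/134217728
(2,5): OLD=623529861157/4294967296 → NEW=255, ERR=-471686799323/4294967296
(2,6): OLD=7234424451923/68719476736 → NEW=0, ERR=7234424451923/68719476736
(3,0): OLD=342390775/2097152 → NEW=255, ERR=-192382985/2097152
(3,1): OLD=2446782075/16777216 → NEW=255, ERR=-1831408005/16777216
(3,2): OLD=20214234953/134217728 → NEW=255, ERR=-14011285687/134217728
(3,3): OLD=47604739539/536870912 → NEW=0, ERR=47604739539/536870912
(3,4): OLD=9915619096055/68719476736 → NEW=255, ERR=-7607847471625/68719476736
(3,5): OLD=16731872081573/549755813888 → NEW=0, ERR=16731872081573/549755813888
(3,6): OLD=1243325660599803/8796093022208 → NEW=255, ERR=-999678060063237/8796093022208
(4,0): OLD=18754275849/268435456 → NEW=0, ERR=18754275849/268435456
(4,1): OLD=159542395877/4294967296 → NEW=0, ERR=159542395877/4294967296
(4,2): OLD=4152869302187/68719476736 → NEW=0, ERR=4152869302187/68719476736
(4,3): OLD=86238154672265/549755813888 → NEW=255, ERR=-53949577869175/549755813888
(4,4): OLD=64732730191139/4398046511104 → NEW=0, ERR=64732730191139/4398046511104
(4,5): OLD=17693742725679339/140737488355328 → NEW=0, ERR=17693742725679339/140737488355328
(4,6): OLD=307122292101382621/2251799813685248 → NEW=255, ERR=-267086660388355619/2251799813685248
(5,0): OLD=9538111696511/68719476736 → NEW=255, ERR=-7985354871169/68719476736
(5,1): OLD=21697421322885/549755813888 → NEW=0, ERR=21697421322885/549755813888
(5,2): OLD=444526474605627/4398046511104 → NEW=0, ERR=444526474605627/4398046511104
(5,3): OLD=4928966667352727/35184372088832 → NEW=255, ERR=-4043048215299433/35184372088832
(5,4): OLD=172861003481678373/2251799813685248 → NEW=0, ERR=172861003481678373/2251799813685248
(5,5): OLD=2243755900751630853/18014398509481984 → NEW=0, ERR=2243755900751630853/18014398509481984
(5,6): OLD=32075436307661356587/288230376151711744 → NEW=0, ERR=32075436307661356587/288230376151711744
Output grid:
  Row 0: .#..#.#  (4 black, running=4)
  Row 1: #.#.#..  (4 black, running=8)
  Row 2: .....#.  (6 black, running=14)
  Row 3: ###.#.#  (2 black, running=16)
  Row 4: ...#..#  (5 black, running=21)
  Row 5: #..#...  (5 black, running=26)

Answer: 26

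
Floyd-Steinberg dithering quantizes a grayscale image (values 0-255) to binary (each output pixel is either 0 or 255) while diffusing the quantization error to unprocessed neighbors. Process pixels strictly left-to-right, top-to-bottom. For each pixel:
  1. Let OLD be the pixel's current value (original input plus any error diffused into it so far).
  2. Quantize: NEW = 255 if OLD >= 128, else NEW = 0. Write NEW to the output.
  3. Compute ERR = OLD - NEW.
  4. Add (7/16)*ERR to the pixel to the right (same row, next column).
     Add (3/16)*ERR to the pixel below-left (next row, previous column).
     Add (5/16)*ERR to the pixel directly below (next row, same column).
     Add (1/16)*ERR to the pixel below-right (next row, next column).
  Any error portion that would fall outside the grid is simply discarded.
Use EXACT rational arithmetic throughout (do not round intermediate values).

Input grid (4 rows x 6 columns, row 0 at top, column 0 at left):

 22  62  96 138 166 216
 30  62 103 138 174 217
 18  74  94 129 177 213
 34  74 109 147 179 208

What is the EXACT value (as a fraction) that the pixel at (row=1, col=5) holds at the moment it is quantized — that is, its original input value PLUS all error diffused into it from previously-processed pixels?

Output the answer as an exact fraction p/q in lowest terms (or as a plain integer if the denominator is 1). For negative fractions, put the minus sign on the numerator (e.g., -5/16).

(0,0): OLD=22 → NEW=0, ERR=22
(0,1): OLD=573/8 → NEW=0, ERR=573/8
(0,2): OLD=16299/128 → NEW=0, ERR=16299/128
(0,3): OLD=396717/2048 → NEW=255, ERR=-125523/2048
(0,4): OLD=4560827/32768 → NEW=255, ERR=-3795013/32768
(0,5): OLD=86681117/524288 → NEW=255, ERR=-47012323/524288
(1,0): OLD=6439/128 → NEW=0, ERR=6439/128
(1,1): OLD=134801/1024 → NEW=255, ERR=-126319/1024
(1,2): OLD=2680677/32768 → NEW=0, ERR=2680677/32768
(1,3): OLD=18465537/131072 → NEW=255, ERR=-14957823/131072
(1,4): OLD=564026851/8388608 → NEW=0, ERR=564026851/8388608
(1,5): OLD=28340925765/134217728 → NEW=255, ERR=-5884594875/134217728
Target (1,5): original=217, with diffused error = 28340925765/134217728

Answer: 28340925765/134217728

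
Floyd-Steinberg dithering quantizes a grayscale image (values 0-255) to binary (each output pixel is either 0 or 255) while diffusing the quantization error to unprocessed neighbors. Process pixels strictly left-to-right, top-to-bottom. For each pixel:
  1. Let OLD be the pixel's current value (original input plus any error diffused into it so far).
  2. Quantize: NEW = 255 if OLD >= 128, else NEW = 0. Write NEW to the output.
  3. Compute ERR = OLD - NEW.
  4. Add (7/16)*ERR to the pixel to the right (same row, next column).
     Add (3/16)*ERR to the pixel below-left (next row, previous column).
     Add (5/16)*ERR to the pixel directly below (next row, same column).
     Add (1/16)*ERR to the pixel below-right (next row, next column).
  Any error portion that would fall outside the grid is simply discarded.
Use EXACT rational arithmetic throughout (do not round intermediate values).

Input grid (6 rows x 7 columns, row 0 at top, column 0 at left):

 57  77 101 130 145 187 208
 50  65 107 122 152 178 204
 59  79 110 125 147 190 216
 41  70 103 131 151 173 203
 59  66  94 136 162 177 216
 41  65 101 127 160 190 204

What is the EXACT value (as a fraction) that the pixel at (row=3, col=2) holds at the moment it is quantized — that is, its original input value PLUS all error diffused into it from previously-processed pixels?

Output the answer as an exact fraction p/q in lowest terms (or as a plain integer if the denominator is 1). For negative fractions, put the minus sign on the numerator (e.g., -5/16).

(0,0): OLD=57 → NEW=0, ERR=57
(0,1): OLD=1631/16 → NEW=0, ERR=1631/16
(0,2): OLD=37273/256 → NEW=255, ERR=-28007/256
(0,3): OLD=336431/4096 → NEW=0, ERR=336431/4096
(0,4): OLD=11857737/65536 → NEW=255, ERR=-4853943/65536
(0,5): OLD=162106111/1048576 → NEW=255, ERR=-105280769/1048576
(0,6): OLD=2752695545/16777216 → NEW=255, ERR=-1525494535/16777216
(1,0): OLD=22253/256 → NEW=0, ERR=22253/256
(1,1): OLD=241531/2048 → NEW=0, ERR=241531/2048
(1,2): OLD=9580055/65536 → NEW=255, ERR=-7131625/65536
(1,3): OLD=20796939/262144 → NEW=0, ERR=20796939/262144
(1,4): OLD=2514419713/16777216 → NEW=255, ERR=-1763770367/16777216
(1,5): OLD=10596782033/134217728 → NEW=0, ERR=10596782033/134217728
(1,6): OLD=437768418591/2147483648 → NEW=255, ERR=-109839911649/2147483648
(2,0): OLD=3548025/32768 → NEW=0, ERR=3548025/32768
(2,1): OLD=155456707/1048576 → NEW=255, ERR=-111930173/1048576
(2,2): OLD=864679689/16777216 → NEW=0, ERR=864679689/16777216
(2,3): OLD=19572601601/134217728 → NEW=255, ERR=-14652919039/134217728
(2,4): OLD=92498613585/1073741824 → NEW=0, ERR=92498613585/1073741824
(2,5): OLD=8115791100827/34359738368 → NEW=255, ERR=-645942183013/34359738368
(2,6): OLD=108151243787245/549755813888 → NEW=255, ERR=-32036488754195/549755813888
(3,0): OLD=919759337/16777216 → NEW=0, ERR=919759337/16777216
(3,1): OLD=10342505653/134217728 → NEW=0, ERR=10342505653/134217728
(3,2): OLD=134944861807/1073741824 → NEW=0, ERR=134944861807/1073741824
Target (3,2): original=103, with diffused error = 134944861807/1073741824

Answer: 134944861807/1073741824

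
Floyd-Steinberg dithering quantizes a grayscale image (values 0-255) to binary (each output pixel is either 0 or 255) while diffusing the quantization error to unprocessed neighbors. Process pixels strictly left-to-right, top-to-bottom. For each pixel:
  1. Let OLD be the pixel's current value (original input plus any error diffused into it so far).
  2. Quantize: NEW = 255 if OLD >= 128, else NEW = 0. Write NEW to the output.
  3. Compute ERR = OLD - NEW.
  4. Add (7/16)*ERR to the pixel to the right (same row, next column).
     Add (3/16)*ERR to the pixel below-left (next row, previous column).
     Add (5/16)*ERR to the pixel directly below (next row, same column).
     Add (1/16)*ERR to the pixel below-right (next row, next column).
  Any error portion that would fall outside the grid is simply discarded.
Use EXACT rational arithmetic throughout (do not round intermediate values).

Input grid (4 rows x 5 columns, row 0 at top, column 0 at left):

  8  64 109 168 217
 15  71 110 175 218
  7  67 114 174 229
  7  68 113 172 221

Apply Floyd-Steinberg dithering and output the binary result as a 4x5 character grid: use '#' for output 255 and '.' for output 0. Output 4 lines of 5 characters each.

Answer: ..#.#
..###
...##
.#.##

Derivation:
(0,0): OLD=8 → NEW=0, ERR=8
(0,1): OLD=135/2 → NEW=0, ERR=135/2
(0,2): OLD=4433/32 → NEW=255, ERR=-3727/32
(0,3): OLD=59927/512 → NEW=0, ERR=59927/512
(0,4): OLD=2197153/8192 → NEW=255, ERR=108193/8192
(1,0): OLD=965/32 → NEW=0, ERR=965/32
(1,1): OLD=21491/256 → NEW=0, ERR=21491/256
(1,2): OLD=1118175/8192 → NEW=255, ERR=-970785/8192
(1,3): OLD=5076683/32768 → NEW=255, ERR=-3279157/32768
(1,4): OLD=97339873/524288 → NEW=255, ERR=-36353567/524288
(2,0): OLD=131745/4096 → NEW=0, ERR=131745/4096
(2,1): OLD=11399499/131072 → NEW=0, ERR=11399499/131072
(2,2): OLD=212862529/2097152 → NEW=0, ERR=212862529/2097152
(2,3): OLD=5594414867/33554432 → NEW=255, ERR=-2961965293/33554432
(2,4): OLD=87218683589/536870912 → NEW=255, ERR=-49683398971/536870912
(3,0): OLD=69957761/2097152 → NEW=0, ERR=69957761/2097152
(3,1): OLD=2194703325/16777216 → NEW=255, ERR=-2083486755/16777216
(3,2): OLD=42558976671/536870912 → NEW=0, ERR=42558976671/536870912
(3,3): OLD=180483371699/1073741824 → NEW=255, ERR=-93320793421/1073741824
(3,4): OLD=2551888656631/17179869184 → NEW=255, ERR=-1828977985289/17179869184
Row 0: ..#.#
Row 1: ..###
Row 2: ...##
Row 3: .#.##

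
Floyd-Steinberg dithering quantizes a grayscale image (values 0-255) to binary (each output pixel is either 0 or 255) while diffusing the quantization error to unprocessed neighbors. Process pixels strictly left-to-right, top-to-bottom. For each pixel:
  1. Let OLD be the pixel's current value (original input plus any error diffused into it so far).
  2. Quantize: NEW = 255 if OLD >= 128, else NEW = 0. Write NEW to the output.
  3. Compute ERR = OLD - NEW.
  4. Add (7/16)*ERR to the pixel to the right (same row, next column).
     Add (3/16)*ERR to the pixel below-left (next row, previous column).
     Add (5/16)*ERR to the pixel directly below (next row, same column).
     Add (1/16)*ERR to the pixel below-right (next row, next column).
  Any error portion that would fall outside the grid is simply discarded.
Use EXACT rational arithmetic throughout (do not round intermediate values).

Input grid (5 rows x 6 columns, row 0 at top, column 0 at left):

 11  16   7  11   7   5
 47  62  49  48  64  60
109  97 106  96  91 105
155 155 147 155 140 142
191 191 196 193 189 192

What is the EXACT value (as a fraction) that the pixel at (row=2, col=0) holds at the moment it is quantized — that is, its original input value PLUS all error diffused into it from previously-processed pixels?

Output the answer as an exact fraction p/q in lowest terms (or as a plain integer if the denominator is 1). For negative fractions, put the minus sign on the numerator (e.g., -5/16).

(0,0): OLD=11 → NEW=0, ERR=11
(0,1): OLD=333/16 → NEW=0, ERR=333/16
(0,2): OLD=4123/256 → NEW=0, ERR=4123/256
(0,3): OLD=73917/4096 → NEW=0, ERR=73917/4096
(0,4): OLD=976171/65536 → NEW=0, ERR=976171/65536
(0,5): OLD=12076077/1048576 → NEW=0, ERR=12076077/1048576
(1,0): OLD=13911/256 → NEW=0, ERR=13911/256
(1,1): OLD=196577/2048 → NEW=0, ERR=196577/2048
(1,2): OLD=6600181/65536 → NEW=0, ERR=6600181/65536
(1,3): OLD=26607569/262144 → NEW=0, ERR=26607569/262144
(1,4): OLD=1951998419/16777216 → NEW=0, ERR=1951998419/16777216
(1,5): OLD=30986102229/268435456 → NEW=0, ERR=30986102229/268435456
(2,0): OLD=4717883/32768 → NEW=255, ERR=-3637957/32768
Target (2,0): original=109, with diffused error = 4717883/32768

Answer: 4717883/32768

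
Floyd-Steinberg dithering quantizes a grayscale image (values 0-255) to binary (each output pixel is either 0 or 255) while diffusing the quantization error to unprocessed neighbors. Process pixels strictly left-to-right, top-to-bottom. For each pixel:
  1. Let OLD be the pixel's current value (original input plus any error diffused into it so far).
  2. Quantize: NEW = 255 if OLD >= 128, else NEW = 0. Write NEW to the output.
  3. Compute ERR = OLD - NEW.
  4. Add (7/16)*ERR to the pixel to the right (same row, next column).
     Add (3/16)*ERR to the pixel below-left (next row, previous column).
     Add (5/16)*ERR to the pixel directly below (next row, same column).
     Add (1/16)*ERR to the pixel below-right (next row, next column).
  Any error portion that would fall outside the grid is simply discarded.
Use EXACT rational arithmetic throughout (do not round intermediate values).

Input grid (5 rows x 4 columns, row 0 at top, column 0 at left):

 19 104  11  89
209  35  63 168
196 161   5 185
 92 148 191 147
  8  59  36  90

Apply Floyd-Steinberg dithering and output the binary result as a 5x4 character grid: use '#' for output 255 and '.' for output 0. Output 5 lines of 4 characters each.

Answer: ....
#.##
##..
..##
....

Derivation:
(0,0): OLD=19 → NEW=0, ERR=19
(0,1): OLD=1797/16 → NEW=0, ERR=1797/16
(0,2): OLD=15395/256 → NEW=0, ERR=15395/256
(0,3): OLD=472309/4096 → NEW=0, ERR=472309/4096
(1,0): OLD=60415/256 → NEW=255, ERR=-4865/256
(1,1): OLD=152057/2048 → NEW=0, ERR=152057/2048
(1,2): OLD=9366125/65536 → NEW=255, ERR=-7345555/65536
(1,3): OLD=166467723/1048576 → NEW=255, ERR=-100919157/1048576
(2,0): OLD=6684099/32768 → NEW=255, ERR=-1671741/32768
(2,1): OLD=146463377/1048576 → NEW=255, ERR=-120923503/1048576
(2,2): OLD=-196890891/2097152 → NEW=0, ERR=-196890891/2097152
(2,3): OLD=3585084353/33554432 → NEW=0, ERR=3585084353/33554432
(3,0): OLD=913254803/16777216 → NEW=0, ERR=913254803/16777216
(3,1): OLD=30866038093/268435456 → NEW=0, ERR=30866038093/268435456
(3,2): OLD=965476457651/4294967296 → NEW=255, ERR=-129740202829/4294967296
(3,3): OLD=11084803101541/68719476736 → NEW=255, ERR=-6438663466139/68719476736
(4,0): OLD=200018236887/4294967296 → NEW=0, ERR=200018236887/4294967296
(4,1): OLD=3884216227077/34359738368 → NEW=0, ERR=3884216227077/34359738368
(4,2): OLD=72167944906085/1099511627776 → NEW=0, ERR=72167944906085/1099511627776
(4,3): OLD=1540165789124691/17592186044416 → NEW=0, ERR=1540165789124691/17592186044416
Row 0: ....
Row 1: #.##
Row 2: ##..
Row 3: ..##
Row 4: ....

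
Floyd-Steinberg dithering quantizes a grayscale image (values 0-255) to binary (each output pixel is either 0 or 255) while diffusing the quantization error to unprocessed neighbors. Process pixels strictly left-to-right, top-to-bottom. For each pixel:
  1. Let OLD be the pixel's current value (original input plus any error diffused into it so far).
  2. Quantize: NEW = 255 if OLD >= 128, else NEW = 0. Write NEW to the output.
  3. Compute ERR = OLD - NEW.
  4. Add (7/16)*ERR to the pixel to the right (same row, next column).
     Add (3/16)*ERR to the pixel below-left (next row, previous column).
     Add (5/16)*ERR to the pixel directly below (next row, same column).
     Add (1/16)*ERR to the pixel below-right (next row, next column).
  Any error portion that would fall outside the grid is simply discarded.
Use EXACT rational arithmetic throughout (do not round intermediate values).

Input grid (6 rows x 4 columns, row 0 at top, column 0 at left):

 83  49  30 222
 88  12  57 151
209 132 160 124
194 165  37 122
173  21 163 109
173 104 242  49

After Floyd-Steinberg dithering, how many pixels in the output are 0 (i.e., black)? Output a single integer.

Answer: 13

Derivation:
(0,0): OLD=83 → NEW=0, ERR=83
(0,1): OLD=1365/16 → NEW=0, ERR=1365/16
(0,2): OLD=17235/256 → NEW=0, ERR=17235/256
(0,3): OLD=1029957/4096 → NEW=255, ERR=-14523/4096
(1,0): OLD=33263/256 → NEW=255, ERR=-32017/256
(1,1): OLD=3593/2048 → NEW=0, ERR=3593/2048
(1,2): OLD=5470525/65536 → NEW=0, ERR=5470525/65536
(1,3): OLD=199878971/1048576 → NEW=255, ERR=-67507909/1048576
(2,0): OLD=5578611/32768 → NEW=255, ERR=-2777229/32768
(2,1): OLD=108320929/1048576 → NEW=0, ERR=108320929/1048576
(2,2): OLD=459944869/2097152 → NEW=255, ERR=-74828891/2097152
(2,3): OLD=3136925041/33554432 → NEW=0, ERR=3136925041/33554432
(3,0): OLD=3135386051/16777216 → NEW=255, ERR=-1142804029/16777216
(3,1): OLD=41740061725/268435456 → NEW=255, ERR=-26710979555/268435456
(3,2): OLD=27062801635/4294967296 → NEW=0, ERR=27062801635/4294967296
(3,3): OLD=10427598230709/68719476736 → NEW=255, ERR=-7095868336971/68719476736
(4,0): OLD=571472081223/4294967296 → NEW=255, ERR=-523744579257/4294967296
(4,1): OLD=-2285675417131/34359738368 → NEW=0, ERR=-2285675417131/34359738368
(4,2): OLD=121260347841461/1099511627776 → NEW=0, ERR=121260347841461/1099511627776
(4,3): OLD=2205629323992451/17592186044416 → NEW=0, ERR=2205629323992451/17592186044416
(5,0): OLD=67300946380951/549755813888 → NEW=0, ERR=67300946380951/549755813888
(5,1): OLD=2635794962446209/17592186044416 → NEW=255, ERR=-1850212478879871/17592186044416
(5,2): OLD=2197278343673213/8796093022208 → NEW=255, ERR=-45725376989827/8796093022208
(5,3): OLD=26120430766390197/281474976710656 → NEW=0, ERR=26120430766390197/281474976710656
Output grid:
  Row 0: ...#  (3 black, running=3)
  Row 1: #..#  (2 black, running=5)
  Row 2: #.#.  (2 black, running=7)
  Row 3: ##.#  (1 black, running=8)
  Row 4: #...  (3 black, running=11)
  Row 5: .##.  (2 black, running=13)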